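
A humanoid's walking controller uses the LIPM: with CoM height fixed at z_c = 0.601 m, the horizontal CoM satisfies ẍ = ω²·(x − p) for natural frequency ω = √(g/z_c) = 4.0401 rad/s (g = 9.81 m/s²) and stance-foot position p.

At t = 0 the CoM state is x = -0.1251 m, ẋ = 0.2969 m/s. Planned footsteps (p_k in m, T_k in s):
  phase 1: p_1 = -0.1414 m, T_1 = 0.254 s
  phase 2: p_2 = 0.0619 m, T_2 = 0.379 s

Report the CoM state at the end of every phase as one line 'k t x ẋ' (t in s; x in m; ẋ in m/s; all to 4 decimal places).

1 0.2540 -0.0264 0.5475
2 0.6330 0.1469 0.5391

phase 1: p=-0.1414, T=0.254, ωT=1.026185, cosh=1.574386, sinh=1.216015; start (x,ẋ)=(-0.125100, 0.296900) → end (x,ẋ)=(-0.026375, 0.547514)
phase 2: p=0.0619, T=0.379, ωT=1.531198, cosh=2.419994, sinh=2.203718; start (x,ẋ)=(-0.026375, 0.547514) → end (x,ẋ)=(0.146924, 0.539051)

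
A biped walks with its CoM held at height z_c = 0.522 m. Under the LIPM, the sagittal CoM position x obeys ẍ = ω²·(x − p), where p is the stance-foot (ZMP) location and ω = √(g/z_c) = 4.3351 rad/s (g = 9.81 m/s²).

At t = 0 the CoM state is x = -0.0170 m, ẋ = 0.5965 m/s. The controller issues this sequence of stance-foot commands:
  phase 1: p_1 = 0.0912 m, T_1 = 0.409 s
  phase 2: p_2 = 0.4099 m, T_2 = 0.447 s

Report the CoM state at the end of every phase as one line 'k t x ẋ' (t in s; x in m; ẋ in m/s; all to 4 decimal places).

1 0.4090 0.1569 0.4657
2 0.8560 -0.1215 -2.0785

phase 1: p=0.0912, T=0.409, ωT=1.773056, cosh=3.029317, sinh=2.859504; start (x,ẋ)=(-0.017000, 0.596500) → end (x,ẋ)=(0.156889, 0.465715)
phase 2: p=0.4099, T=0.447, ωT=1.937790, cosh=3.543704, sinh=3.399683; start (x,ẋ)=(0.156889, 0.465715) → end (x,ẋ)=(-0.121471, -2.078508)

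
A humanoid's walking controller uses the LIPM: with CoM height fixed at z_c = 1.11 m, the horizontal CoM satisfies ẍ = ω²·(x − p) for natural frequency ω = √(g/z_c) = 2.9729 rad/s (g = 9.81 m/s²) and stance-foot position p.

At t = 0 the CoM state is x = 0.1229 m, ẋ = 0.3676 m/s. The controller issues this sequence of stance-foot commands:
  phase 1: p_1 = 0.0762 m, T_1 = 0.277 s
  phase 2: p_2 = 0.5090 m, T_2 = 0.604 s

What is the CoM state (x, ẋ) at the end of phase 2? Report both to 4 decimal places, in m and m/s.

phase 1: p=0.0762, T=0.277, ωT=0.823493, cosh=1.358671, sinh=0.919775; start (x,ẋ)=(0.122900, 0.367600) → end (x,ẋ)=(0.253380, 0.627144)
phase 2: p=0.5090, T=0.604, ωT=1.795632, cosh=3.094650, sinh=2.928628; start (x,ẋ)=(0.253380, 0.627144) → end (x,ẋ)=(0.335751, -0.284767)

x = 0.3358, ẋ = -0.2848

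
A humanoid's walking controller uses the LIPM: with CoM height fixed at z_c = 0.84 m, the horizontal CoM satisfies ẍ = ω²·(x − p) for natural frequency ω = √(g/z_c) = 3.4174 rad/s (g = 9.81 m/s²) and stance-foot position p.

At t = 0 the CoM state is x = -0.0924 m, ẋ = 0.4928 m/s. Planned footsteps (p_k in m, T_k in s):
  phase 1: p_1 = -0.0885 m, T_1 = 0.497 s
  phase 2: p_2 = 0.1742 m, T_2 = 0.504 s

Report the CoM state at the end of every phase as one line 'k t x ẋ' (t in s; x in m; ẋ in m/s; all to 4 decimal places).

phase 1: p=-0.0885, T=0.497, ωT=1.698448, cosh=2.824212, sinh=2.641245; start (x,ẋ)=(-0.092400, 0.492800) → end (x,ẋ)=(0.281362, 1.356570)
phase 2: p=0.1742, T=0.504, ωT=1.722370, cosh=2.888210, sinh=2.709567; start (x,ẋ)=(0.281362, 1.356570) → end (x,ẋ)=(1.559294, 4.910339)

1 0.4970 0.2814 1.3566
2 1.0010 1.5593 4.9103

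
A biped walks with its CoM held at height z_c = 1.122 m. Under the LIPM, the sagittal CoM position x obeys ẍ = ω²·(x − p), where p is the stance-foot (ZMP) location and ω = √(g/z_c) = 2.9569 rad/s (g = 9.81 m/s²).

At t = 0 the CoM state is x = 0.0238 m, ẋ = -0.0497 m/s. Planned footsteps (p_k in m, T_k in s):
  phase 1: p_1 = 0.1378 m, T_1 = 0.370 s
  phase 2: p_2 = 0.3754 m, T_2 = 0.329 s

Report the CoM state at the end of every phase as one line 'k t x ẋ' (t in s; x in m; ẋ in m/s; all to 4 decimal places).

1 0.3700 -0.0738 -0.5294
2 0.6990 -0.5066 -2.3061

phase 1: p=0.1378, T=0.370, ωT=1.094053, cosh=1.660605, sinh=1.325748; start (x,ẋ)=(0.023800, -0.049700) → end (x,ẋ)=(-0.073792, -0.529424)
phase 2: p=0.3754, T=0.329, ωT=0.972820, cosh=1.511705, sinh=1.133689; start (x,ẋ)=(-0.073792, -0.529424) → end (x,ẋ)=(-0.506630, -2.306118)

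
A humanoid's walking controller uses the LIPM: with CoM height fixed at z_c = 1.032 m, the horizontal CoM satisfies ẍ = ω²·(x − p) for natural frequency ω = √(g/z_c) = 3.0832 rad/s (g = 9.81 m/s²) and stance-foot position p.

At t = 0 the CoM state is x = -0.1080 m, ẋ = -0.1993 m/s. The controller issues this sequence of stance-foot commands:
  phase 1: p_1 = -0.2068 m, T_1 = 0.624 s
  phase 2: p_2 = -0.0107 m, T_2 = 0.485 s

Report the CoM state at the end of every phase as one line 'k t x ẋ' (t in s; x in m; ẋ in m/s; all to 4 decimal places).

phase 1: p=-0.2068, T=0.624, ωT=1.923917, cosh=3.496881, sinh=3.350847; start (x,ẋ)=(-0.108000, -0.199300) → end (x,ẋ)=(-0.077909, 0.323807)
phase 2: p=-0.0107, T=0.485, ωT=1.495352, cosh=2.342538, sinh=2.118368; start (x,ẋ)=(-0.077909, 0.323807) → end (x,ẋ)=(0.054338, 0.319565)

1 0.6240 -0.0779 0.3238
2 1.1090 0.0543 0.3196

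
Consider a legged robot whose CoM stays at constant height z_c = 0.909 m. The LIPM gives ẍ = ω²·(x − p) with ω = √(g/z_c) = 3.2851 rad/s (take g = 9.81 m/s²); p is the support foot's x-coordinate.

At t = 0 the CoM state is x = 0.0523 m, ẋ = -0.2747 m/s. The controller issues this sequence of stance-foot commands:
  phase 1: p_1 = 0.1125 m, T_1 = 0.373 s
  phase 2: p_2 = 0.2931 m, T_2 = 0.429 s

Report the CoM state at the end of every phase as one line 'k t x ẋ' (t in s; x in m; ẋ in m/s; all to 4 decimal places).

1 0.3730 -0.1289 -0.8157
2 0.8020 -1.1000 -4.4372

phase 1: p=0.1125, T=0.373, ωT=1.225342, cosh=1.849494, sinh=1.555837; start (x,ẋ)=(0.052300, -0.274700) → end (x,ẋ)=(-0.128939, -0.815743)
phase 2: p=0.2931, T=0.429, ωT=1.409308, cosh=2.168717, sinh=1.924405; start (x,ẋ)=(-0.128939, -0.815743) → end (x,ẋ)=(-1.100043, -4.437186)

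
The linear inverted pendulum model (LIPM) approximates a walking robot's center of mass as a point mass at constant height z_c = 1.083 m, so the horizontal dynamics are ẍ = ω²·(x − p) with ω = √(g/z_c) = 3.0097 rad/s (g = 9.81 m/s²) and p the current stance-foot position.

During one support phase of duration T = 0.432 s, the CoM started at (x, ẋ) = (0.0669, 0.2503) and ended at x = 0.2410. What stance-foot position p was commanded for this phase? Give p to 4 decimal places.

ωT = 3.0097·0.432 = 1.300190; cosh(ωT) = 1.971238, sinh(ωT) = 1.698758
x(T) = p + (x₀−p)·cosh(ωT) + (ẋ₀/ω)·sinh(ωT) ⇒ p·(1 − cosh) = x(T) − x₀·cosh − (ẋ₀/ω)·sinh
numerator   = 0.2410 − (0.0669)·1.971238 − (0.2503/3.0097)·1.698758 = -0.032152
denominator = 1 − 1.971238 = -0.971238
p = -0.032152 / -0.971238 = 0.0331

p = 0.0331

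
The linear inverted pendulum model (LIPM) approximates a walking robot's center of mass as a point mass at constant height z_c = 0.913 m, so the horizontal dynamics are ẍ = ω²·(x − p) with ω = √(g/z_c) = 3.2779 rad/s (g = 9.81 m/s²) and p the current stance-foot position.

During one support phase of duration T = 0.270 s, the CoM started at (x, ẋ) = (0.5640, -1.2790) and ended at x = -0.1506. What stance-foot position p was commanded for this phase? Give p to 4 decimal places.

ωT = 3.2779·0.270 = 0.885033; cosh(ωT) = 1.417882, sinh(ωT) = 1.005182
x(T) = p + (x₀−p)·cosh(ωT) + (ẋ₀/ω)·sinh(ωT) ⇒ p·(1 − cosh) = x(T) − x₀·cosh − (ẋ₀/ω)·sinh
numerator   = -0.1506 − (0.5640)·1.417882 − (-1.2790/3.2779)·1.005182 = -0.558075
denominator = 1 − 1.417882 = -0.417882
p = -0.558075 / -0.417882 = 1.3355

p = 1.3355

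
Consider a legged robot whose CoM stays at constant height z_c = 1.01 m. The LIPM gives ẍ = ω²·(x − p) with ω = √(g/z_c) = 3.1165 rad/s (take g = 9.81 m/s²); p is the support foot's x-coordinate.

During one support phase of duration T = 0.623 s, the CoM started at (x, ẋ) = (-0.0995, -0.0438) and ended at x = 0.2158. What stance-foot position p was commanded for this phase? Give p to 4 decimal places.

p = -0.2416

ωT = 3.1165·0.623 = 1.941579; cosh(ωT) = 3.556614, sinh(ωT) = 3.413137
x(T) = p + (x₀−p)·cosh(ωT) + (ẋ₀/ω)·sinh(ωT) ⇒ p·(1 − cosh) = x(T) − x₀·cosh − (ẋ₀/ω)·sinh
numerator   = 0.2158 − (-0.0995)·3.556614 − (-0.0438/3.1165)·3.413137 = 0.617652
denominator = 1 − 3.556614 = -2.556614
p = 0.617652 / -2.556614 = -0.2416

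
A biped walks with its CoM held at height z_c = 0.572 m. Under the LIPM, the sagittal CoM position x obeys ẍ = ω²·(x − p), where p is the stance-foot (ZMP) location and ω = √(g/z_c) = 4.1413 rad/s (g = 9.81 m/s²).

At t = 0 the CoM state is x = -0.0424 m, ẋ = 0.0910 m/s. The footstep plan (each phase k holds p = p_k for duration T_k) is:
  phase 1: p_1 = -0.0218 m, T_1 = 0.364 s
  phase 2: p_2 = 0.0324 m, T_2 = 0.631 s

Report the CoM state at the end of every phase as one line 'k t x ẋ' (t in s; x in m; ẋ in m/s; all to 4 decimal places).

1 0.3640 -0.0234 0.0324
2 0.9950 -0.2973 -1.3462

phase 1: p=-0.0218, T=0.364, ωT=1.507433, cosh=2.368302, sinh=2.146824; start (x,ẋ)=(-0.042400, 0.091000) → end (x,ẋ)=(-0.023413, 0.032368)
phase 2: p=0.0324, T=0.631, ωT=2.613160, cosh=6.857699, sinh=6.784397; start (x,ẋ)=(-0.023413, 0.032368) → end (x,ẋ)=(-0.297323, -1.346168)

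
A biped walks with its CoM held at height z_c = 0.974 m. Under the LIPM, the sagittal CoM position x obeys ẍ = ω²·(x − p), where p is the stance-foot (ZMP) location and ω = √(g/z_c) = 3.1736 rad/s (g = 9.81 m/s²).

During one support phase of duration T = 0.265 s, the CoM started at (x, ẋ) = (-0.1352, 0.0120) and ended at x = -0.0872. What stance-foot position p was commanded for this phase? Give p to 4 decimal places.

ωT = 3.1736·0.265 = 0.841004; cosh(ωT) = 1.374986, sinh(ωT) = 0.943708
x(T) = p + (x₀−p)·cosh(ωT) + (ẋ₀/ω)·sinh(ωT) ⇒ p·(1 − cosh) = x(T) − x₀·cosh − (ẋ₀/ω)·sinh
numerator   = -0.0872 − (-0.1352)·1.374986 − (0.0120/3.1736)·0.943708 = 0.095130
denominator = 1 − 1.374986 = -0.374986
p = 0.095130 / -0.374986 = -0.2537

p = -0.2537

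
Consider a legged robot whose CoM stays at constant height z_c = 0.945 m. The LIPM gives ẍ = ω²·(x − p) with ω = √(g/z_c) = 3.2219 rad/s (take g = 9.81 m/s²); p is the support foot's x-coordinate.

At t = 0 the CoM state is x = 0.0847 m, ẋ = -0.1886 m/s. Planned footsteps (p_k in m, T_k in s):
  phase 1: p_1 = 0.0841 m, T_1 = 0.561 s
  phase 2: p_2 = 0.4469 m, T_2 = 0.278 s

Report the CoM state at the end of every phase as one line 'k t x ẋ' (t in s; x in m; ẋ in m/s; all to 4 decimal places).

1 0.5610 -0.0876 -0.5845
2 0.8390 -0.5019 -2.5923

phase 1: p=0.0841, T=0.561, ωT=1.807486, cosh=3.129585, sinh=2.965519; start (x,ẋ)=(0.084700, -0.188600) → end (x,ẋ)=(-0.087615, -0.584507)
phase 2: p=0.4469, T=0.278, ωT=0.895688, cosh=1.428674, sinh=1.020347; start (x,ẋ)=(-0.087615, -0.584507) → end (x,ẋ)=(-0.501855, -2.592263)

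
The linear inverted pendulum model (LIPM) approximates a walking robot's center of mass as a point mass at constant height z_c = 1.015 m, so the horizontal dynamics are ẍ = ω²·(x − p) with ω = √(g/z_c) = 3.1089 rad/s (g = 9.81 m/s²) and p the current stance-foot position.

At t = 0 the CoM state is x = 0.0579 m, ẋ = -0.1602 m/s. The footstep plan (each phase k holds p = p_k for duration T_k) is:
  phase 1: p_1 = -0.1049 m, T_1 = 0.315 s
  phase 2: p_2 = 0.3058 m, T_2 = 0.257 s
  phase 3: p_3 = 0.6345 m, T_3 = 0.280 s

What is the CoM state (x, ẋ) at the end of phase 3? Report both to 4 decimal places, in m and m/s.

x = -0.1617, ẋ = -1.8540

phase 1: p=-0.1049, T=0.315, ωT=0.979304, cosh=1.519087, sinh=1.143514; start (x,ẋ)=(0.057900, -0.160200) → end (x,ẋ)=(0.083483, 0.335408)
phase 2: p=0.3058, T=0.257, ωT=0.798987, cosh=1.336536, sinh=0.886752; start (x,ẋ)=(0.083483, 0.335408) → end (x,ẋ)=(0.104333, -0.164605)
phase 3: p=0.6345, T=0.280, ωT=0.870492, cosh=1.403415, sinh=0.984670; start (x,ẋ)=(0.104333, -0.164605) → end (x,ẋ)=(-0.161679, -1.853977)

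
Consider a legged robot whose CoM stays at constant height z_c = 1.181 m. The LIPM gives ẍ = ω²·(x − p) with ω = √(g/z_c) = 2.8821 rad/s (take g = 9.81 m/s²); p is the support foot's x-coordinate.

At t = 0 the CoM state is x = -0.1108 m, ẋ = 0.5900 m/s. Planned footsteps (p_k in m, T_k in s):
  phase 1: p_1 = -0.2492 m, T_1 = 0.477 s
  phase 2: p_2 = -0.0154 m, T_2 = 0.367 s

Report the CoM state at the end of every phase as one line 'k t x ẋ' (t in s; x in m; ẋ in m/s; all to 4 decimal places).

1 0.4770 0.4208 1.9793
2 0.8440 1.5580 4.7854

phase 1: p=-0.2492, T=0.477, ωT=1.374762, cosh=2.103517, sinh=1.850617; start (x,ẋ)=(-0.110800, 0.590000) → end (x,ẋ)=(0.420770, 1.979254)
phase 2: p=-0.0154, T=0.367, ωT=1.057731, cosh=1.613536, sinh=1.266293; start (x,ẋ)=(0.420770, 1.979254) → end (x,ẋ)=(1.557990, 4.785436)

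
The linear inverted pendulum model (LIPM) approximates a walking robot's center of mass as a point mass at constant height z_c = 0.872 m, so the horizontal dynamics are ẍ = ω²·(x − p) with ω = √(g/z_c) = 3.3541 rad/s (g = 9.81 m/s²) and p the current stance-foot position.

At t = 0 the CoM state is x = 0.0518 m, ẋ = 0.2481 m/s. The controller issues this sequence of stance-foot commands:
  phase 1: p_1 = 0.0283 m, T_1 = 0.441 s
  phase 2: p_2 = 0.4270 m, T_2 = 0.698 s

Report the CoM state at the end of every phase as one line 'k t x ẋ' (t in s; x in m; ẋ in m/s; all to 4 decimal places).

phase 1: p=0.0283, T=0.441, ωT=1.479158, cosh=2.308539, sinh=2.080710; start (x,ẋ)=(0.051800, 0.248100) → end (x,ẋ)=(0.236459, 0.736753)
phase 2: p=0.4270, T=0.698, ωT=2.341162, cosh=5.244760, sinh=5.148544; start (x,ẋ)=(0.236459, 0.736753) → end (x,ẋ)=(0.558574, 0.573691)

1 0.4410 0.2365 0.7368
2 1.1390 0.5586 0.5737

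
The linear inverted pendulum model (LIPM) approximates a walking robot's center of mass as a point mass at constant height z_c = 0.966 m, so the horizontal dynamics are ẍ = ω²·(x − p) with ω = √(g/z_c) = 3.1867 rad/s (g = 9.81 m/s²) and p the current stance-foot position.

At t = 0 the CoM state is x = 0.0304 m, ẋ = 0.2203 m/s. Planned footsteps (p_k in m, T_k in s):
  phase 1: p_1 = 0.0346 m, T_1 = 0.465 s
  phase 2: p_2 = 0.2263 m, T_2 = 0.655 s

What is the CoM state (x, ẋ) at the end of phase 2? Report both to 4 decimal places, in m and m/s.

x = 0.5926, ẋ = 1.2495

phase 1: p=0.0346, T=0.465, ωT=1.481816, cosh=2.314077, sinh=2.086852; start (x,ẋ)=(0.030400, 0.220300) → end (x,ẋ)=(0.169147, 0.481860)
phase 2: p=0.2263, T=0.655, ωT=2.087289, cosh=4.093523, sinh=3.969500; start (x,ẋ)=(0.169147, 0.481860) → end (x,ẋ)=(0.592571, 1.249546)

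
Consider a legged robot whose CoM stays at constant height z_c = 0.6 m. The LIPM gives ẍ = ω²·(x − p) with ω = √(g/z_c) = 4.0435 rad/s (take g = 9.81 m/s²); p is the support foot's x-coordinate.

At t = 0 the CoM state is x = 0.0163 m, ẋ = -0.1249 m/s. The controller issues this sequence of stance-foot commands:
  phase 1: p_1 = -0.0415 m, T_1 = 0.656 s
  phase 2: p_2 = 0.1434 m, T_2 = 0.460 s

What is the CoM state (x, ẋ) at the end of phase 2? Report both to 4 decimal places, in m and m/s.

phase 1: p=-0.0415, T=0.656, ωT=2.652536, cosh=7.130226, sinh=7.059753; start (x,ẋ)=(0.016300, -0.124900) → end (x,ẋ)=(0.152558, 0.759400)
phase 2: p=0.1434, T=0.460, ωT=1.860010, cosh=3.289736, sinh=3.134065; start (x,ẋ)=(0.152558, 0.759400) → end (x,ẋ)=(0.762128, 2.614278)

x = 0.7621, ẋ = 2.6143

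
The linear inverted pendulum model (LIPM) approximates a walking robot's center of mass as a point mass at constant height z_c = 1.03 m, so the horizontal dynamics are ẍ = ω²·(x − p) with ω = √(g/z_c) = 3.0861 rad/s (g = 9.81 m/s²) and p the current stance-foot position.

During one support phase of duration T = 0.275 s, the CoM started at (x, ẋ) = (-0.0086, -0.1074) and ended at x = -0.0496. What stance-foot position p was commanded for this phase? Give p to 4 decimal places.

ωT = 3.0861·0.275 = 0.848678; cosh(ωT) = 1.382268, sinh(ωT) = 0.954287
x(T) = p + (x₀−p)·cosh(ωT) + (ẋ₀/ω)·sinh(ωT) ⇒ p·(1 − cosh) = x(T) − x₀·cosh − (ẋ₀/ω)·sinh
numerator   = -0.0496 − (-0.0086)·1.382268 − (-0.1074/3.0861)·0.954287 = -0.004502
denominator = 1 − 1.382268 = -0.382268
p = -0.004502 / -0.382268 = 0.0118

p = 0.0118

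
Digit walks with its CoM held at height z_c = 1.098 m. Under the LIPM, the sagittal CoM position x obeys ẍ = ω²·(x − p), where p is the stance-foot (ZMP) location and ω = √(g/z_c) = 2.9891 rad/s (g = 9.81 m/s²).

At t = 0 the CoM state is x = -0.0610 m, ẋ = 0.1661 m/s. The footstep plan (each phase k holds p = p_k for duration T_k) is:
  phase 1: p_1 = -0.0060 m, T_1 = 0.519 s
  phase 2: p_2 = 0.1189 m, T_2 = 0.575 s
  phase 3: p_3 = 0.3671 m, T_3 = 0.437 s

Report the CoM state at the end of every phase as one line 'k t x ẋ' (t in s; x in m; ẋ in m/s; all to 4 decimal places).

phase 1: p=-0.0060, T=0.519, ωT=1.551343, cosh=2.464882, sinh=2.252919; start (x,ẋ)=(-0.061000, 0.166100) → end (x,ẋ)=(-0.016377, 0.039036)
phase 2: p=0.1189, T=0.575, ωT=1.718732, cosh=2.878374, sinh=2.699081; start (x,ẋ)=(-0.016377, 0.039036) → end (x,ẋ)=(-0.235229, -0.979031)
phase 3: p=0.3671, T=0.437, ωT=1.306237, cosh=1.981545, sinh=1.710708; start (x,ẋ)=(-0.235229, -0.979031) → end (x,ẋ)=(-1.386757, -5.019991)

1 0.5190 -0.0164 0.0390
2 1.0940 -0.2352 -0.9790
3 1.5310 -1.3868 -5.0200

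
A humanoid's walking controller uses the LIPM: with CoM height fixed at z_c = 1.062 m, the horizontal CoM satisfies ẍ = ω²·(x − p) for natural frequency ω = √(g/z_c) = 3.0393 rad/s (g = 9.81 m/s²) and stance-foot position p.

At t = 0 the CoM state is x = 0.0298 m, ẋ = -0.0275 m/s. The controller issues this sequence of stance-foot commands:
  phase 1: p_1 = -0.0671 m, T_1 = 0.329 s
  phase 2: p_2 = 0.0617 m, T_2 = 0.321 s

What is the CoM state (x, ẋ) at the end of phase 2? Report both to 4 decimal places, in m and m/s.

x = 0.1907, ẋ = 0.4949

phase 1: p=-0.0671, T=0.329, ωT=0.999930, cosh=1.542998, sinh=1.175093; start (x,ẋ)=(0.029800, -0.027500) → end (x,ẋ)=(0.071784, 0.303642)
phase 2: p=0.0617, T=0.321, ωT=0.975615, cosh=1.514880, sinh=1.137919; start (x,ẋ)=(0.071784, 0.303642) → end (x,ẋ)=(0.190660, 0.494857)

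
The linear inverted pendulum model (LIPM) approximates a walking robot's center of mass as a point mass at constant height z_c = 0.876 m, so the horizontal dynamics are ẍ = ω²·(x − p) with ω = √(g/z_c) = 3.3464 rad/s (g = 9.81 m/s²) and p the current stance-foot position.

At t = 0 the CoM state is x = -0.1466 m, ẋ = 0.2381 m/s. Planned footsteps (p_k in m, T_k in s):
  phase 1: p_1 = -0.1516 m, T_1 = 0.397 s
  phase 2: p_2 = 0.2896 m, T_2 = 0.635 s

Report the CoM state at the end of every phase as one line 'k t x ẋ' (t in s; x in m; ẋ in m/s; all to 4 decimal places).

phase 1: p=-0.1516, T=0.397, ωT=1.328521, cosh=2.020162, sinh=1.755293; start (x,ẋ)=(-0.146600, 0.238100) → end (x,ẋ)=(-0.016608, 0.510370)
phase 2: p=0.2896, T=0.635, ωT=2.124964, cosh=4.246017, sinh=4.126579; start (x,ẋ)=(-0.016608, 0.510370) → end (x,ẋ)=(-0.381207, -2.061446)

1 0.3970 -0.0166 0.5104
2 1.0320 -0.3812 -2.0614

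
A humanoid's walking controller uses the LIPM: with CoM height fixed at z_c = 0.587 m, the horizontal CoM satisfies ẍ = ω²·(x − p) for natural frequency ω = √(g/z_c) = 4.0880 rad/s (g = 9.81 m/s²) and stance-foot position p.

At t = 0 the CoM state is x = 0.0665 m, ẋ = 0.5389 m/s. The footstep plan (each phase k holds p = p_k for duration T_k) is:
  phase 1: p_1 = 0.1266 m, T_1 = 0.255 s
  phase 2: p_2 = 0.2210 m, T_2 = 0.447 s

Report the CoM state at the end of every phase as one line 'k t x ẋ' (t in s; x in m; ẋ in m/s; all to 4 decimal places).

1 0.2550 0.1945 0.5541
2 0.7020 0.5469 1.4387

phase 1: p=0.1266, T=0.255, ωT=1.042440, cosh=1.594361, sinh=1.241768; start (x,ẋ)=(0.066500, 0.538900) → end (x,ẋ)=(0.194475, 0.554113)
phase 2: p=0.2210, T=0.447, ωT=1.827336, cosh=3.189072, sinh=3.028230; start (x,ẋ)=(0.194475, 0.554113) → end (x,ẋ)=(0.546874, 1.438738)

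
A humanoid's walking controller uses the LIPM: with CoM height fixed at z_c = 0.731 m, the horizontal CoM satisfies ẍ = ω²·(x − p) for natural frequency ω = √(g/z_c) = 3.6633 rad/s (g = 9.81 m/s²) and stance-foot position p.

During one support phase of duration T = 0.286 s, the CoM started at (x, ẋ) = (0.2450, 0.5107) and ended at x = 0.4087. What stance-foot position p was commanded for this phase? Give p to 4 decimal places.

ωT = 3.6633·0.286 = 1.047704; cosh(ωT) = 1.600920, sinh(ωT) = 1.250177
x(T) = p + (x₀−p)·cosh(ωT) + (ẋ₀/ω)·sinh(ωT) ⇒ p·(1 − cosh) = x(T) − x₀·cosh − (ẋ₀/ω)·sinh
numerator   = 0.4087 − (0.2450)·1.600920 − (0.5107/3.6633)·1.250177 = -0.157812
denominator = 1 − 1.600920 = -0.600920
p = -0.157812 / -0.600920 = 0.2626

p = 0.2626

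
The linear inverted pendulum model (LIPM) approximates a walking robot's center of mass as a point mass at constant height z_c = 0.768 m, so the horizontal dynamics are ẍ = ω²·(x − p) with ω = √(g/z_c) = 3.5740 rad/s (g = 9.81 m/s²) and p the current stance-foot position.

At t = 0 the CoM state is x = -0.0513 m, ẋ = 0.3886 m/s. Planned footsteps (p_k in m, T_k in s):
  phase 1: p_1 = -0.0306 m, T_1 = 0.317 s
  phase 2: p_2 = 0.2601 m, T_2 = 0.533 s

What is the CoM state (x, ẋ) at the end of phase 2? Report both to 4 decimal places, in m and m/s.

x = 0.1770, ẋ = -0.1203

phase 1: p=-0.0306, T=0.317, ωT=1.132958, cosh=1.713453, sinh=1.391374; start (x,ẋ)=(-0.051300, 0.388600) → end (x,ẋ)=(0.085215, 0.562912)
phase 2: p=0.2601, T=0.533, ωT=1.904942, cosh=3.433925, sinh=3.285093; start (x,ẋ)=(0.085215, 0.562912) → end (x,ẋ)=(0.176967, -0.120313)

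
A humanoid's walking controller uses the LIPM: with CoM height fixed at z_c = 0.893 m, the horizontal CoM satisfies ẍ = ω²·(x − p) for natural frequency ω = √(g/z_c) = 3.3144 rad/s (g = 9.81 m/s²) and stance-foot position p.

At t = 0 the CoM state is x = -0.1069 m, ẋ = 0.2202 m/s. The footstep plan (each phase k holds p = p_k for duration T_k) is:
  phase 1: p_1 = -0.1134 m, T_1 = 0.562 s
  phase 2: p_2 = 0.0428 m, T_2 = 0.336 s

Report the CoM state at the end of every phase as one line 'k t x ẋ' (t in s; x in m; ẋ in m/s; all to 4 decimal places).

phase 1: p=-0.1134, T=0.562, ωT=1.862693, cosh=3.298156, sinh=3.142902; start (x,ẋ)=(-0.106900, 0.220200) → end (x,ẋ)=(0.116844, 0.793963)
phase 2: p=0.0428, T=0.336, ωT=1.113638, cosh=1.686890, sinh=1.358528; start (x,ẋ)=(0.116844, 0.793963) → end (x,ẋ)=(0.493139, 1.672728)

1 0.5620 0.1168 0.7940
2 0.8980 0.4931 1.6727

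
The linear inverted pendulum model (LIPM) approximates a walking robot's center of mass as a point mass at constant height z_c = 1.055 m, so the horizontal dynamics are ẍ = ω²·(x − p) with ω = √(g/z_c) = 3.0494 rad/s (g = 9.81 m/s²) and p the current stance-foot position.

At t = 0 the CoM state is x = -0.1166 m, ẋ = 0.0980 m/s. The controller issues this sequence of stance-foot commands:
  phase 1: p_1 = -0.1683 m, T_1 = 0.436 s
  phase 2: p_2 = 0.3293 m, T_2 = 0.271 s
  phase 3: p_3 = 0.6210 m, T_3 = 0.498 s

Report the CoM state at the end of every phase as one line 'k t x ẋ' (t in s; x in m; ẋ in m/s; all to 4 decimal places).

1 0.4360 -0.0073 0.4752
2 0.7070 0.0150 -0.3012
3 1.2050 -1.0434 -4.7366

phase 1: p=-0.1683, T=0.436, ωT=1.329538, cosh=2.021949, sinh=1.757350; start (x,ẋ)=(-0.116600, 0.098000) → end (x,ẋ)=(-0.007288, 0.475204)
phase 2: p=0.3293, T=0.271, ωT=0.826387, cosh=1.361338, sinh=0.923711; start (x,ẋ)=(-0.007288, 0.475204) → end (x,ẋ)=(0.015036, -0.301177)
phase 3: p=0.6210, T=0.498, ωT=1.518601, cosh=2.392426, sinh=2.173408; start (x,ẋ)=(0.015036, -0.301177) → end (x,ẋ)=(-1.043383, -4.736624)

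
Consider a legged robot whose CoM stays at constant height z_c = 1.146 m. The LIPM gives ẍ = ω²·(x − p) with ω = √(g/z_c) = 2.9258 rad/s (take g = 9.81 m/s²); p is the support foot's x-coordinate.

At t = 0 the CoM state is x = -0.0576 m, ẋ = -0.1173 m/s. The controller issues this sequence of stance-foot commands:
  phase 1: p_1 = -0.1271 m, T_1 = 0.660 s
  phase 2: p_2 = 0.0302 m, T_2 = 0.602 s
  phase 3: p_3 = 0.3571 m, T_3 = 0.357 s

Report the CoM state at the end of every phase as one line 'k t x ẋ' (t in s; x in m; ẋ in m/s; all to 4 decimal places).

1 0.6600 -0.0177 0.2735
2 1.2620 0.1505 0.4231
3 1.6190 0.2072 -0.0769

phase 1: p=-0.1271, T=0.660, ωT=1.931028, cosh=3.520798, sinh=3.375799; start (x,ẋ)=(-0.057600, -0.117300) → end (x,ẋ)=(-0.017746, 0.273456)
phase 2: p=0.0302, T=0.602, ωT=1.761332, cosh=2.995999, sinh=2.824183; start (x,ẋ)=(-0.017746, 0.273456) → end (x,ẋ)=(0.150513, 0.423098)
phase 3: p=0.3571, T=0.357, ωT=1.044511, cosh=1.596936, sinh=1.245072; start (x,ẋ)=(0.150513, 0.423098) → end (x,ẋ)=(0.207243, -0.076901)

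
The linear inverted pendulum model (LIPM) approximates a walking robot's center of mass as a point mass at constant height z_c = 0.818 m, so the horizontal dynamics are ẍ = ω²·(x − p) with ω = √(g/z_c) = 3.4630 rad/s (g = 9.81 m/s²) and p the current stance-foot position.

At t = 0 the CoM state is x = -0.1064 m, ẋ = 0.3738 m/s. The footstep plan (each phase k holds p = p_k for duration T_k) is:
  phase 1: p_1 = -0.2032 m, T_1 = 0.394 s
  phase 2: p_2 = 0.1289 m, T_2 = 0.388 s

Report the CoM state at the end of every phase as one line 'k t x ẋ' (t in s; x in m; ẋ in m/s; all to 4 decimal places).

1 0.3940 0.1960 1.3923
2 0.7820 0.9843 3.2649

phase 1: p=-0.2032, T=0.394, ωT=1.364422, cosh=2.084494, sinh=1.828966; start (x,ẋ)=(-0.106400, 0.373800) → end (x,ẋ)=(0.196000, 1.392287)
phase 2: p=0.1289, T=0.388, ωT=1.343644, cosh=2.046939, sinh=1.786046; start (x,ẋ)=(0.196000, 1.392287) → end (x,ẋ)=(0.984323, 3.264944)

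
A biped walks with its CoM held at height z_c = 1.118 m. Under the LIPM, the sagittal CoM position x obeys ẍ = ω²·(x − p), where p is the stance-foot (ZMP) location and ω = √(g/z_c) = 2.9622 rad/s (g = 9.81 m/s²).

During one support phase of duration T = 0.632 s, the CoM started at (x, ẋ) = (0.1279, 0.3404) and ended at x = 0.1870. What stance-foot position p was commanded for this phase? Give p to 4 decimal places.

ωT = 2.9622·0.632 = 1.872110; cosh(ωT) = 3.327901, sinh(ωT) = 3.174103
x(T) = p + (x₀−p)·cosh(ωT) + (ẋ₀/ω)·sinh(ωT) ⇒ p·(1 − cosh) = x(T) − x₀·cosh − (ẋ₀/ω)·sinh
numerator   = 0.1870 − (0.1279)·3.327901 − (0.3404/2.9622)·3.174103 = -0.603389
denominator = 1 − 3.327901 = -2.327901
p = -0.603389 / -2.327901 = 0.2592

p = 0.2592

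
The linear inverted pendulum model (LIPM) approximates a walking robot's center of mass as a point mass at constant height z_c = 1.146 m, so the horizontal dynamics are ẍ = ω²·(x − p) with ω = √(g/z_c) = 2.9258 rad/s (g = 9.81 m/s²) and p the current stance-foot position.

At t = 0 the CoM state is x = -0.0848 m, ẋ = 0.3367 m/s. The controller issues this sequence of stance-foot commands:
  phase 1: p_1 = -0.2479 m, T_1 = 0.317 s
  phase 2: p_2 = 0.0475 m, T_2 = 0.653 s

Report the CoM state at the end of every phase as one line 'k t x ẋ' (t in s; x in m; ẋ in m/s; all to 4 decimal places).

phase 1: p=-0.2479, T=0.317, ωT=0.927479, cosh=1.461838, sinh=1.066288; start (x,ẋ)=(-0.084800, 0.336700) → end (x,ẋ)=(0.113234, 1.001032)
phase 2: p=0.0475, T=0.653, ωT=1.910547, cosh=3.452393, sinh=3.304394; start (x,ẋ)=(0.113234, 1.001032) → end (x,ẋ)=(1.405003, 4.091470)

1 0.3170 0.1132 1.0010
2 0.9700 1.4050 4.0915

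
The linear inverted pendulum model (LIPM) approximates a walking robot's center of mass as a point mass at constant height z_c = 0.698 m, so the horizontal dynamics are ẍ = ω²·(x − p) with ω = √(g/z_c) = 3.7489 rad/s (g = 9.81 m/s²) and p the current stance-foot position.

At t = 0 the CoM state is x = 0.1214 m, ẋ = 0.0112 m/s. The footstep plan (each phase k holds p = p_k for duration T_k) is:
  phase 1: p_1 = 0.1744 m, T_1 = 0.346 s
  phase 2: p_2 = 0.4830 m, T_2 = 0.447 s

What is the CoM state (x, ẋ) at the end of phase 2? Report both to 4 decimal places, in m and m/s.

x = -0.8605, ẋ = -4.8095

phase 1: p=0.1744, T=0.346, ωT=1.297119, cosh=1.966030, sinh=1.692712; start (x,ẋ)=(0.121400, 0.011200) → end (x,ẋ)=(0.075257, -0.314308)
phase 2: p=0.4830, T=0.447, ωT=1.675758, cosh=2.765006, sinh=2.577839; start (x,ẋ)=(0.075257, -0.314308) → end (x,ẋ)=(-0.860537, -4.809514)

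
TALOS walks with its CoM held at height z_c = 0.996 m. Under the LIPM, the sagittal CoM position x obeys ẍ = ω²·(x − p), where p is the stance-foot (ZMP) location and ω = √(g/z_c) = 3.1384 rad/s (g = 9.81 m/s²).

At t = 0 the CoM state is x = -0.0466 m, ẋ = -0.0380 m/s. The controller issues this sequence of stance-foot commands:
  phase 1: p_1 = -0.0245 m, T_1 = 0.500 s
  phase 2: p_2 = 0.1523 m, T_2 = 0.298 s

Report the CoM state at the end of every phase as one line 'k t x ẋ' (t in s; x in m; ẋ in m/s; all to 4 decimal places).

1 0.5000 -0.1077 -0.2545
2 0.7980 -0.3173 -1.2535

phase 1: p=-0.0245, T=0.500, ωT=1.569200, cosh=2.505508, sinh=2.297296; start (x,ẋ)=(-0.046600, -0.038000) → end (x,ẋ)=(-0.107688, -0.254547)
phase 2: p=0.1523, T=0.298, ωT=0.935243, cosh=1.470162, sinh=1.077671; start (x,ẋ)=(-0.107688, -0.254547) → end (x,ẋ)=(-0.317331, -1.253545)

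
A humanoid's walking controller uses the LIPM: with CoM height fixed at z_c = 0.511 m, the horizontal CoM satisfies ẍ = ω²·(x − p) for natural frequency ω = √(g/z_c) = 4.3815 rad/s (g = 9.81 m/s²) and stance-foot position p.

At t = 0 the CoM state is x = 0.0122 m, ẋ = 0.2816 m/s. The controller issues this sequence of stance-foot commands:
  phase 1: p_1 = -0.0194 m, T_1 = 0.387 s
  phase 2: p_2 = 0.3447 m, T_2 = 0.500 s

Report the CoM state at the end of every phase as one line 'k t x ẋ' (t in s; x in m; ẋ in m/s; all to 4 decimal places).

phase 1: p=-0.0194, T=0.387, ωT=1.695641, cosh=2.816809, sinh=2.633327; start (x,ẋ)=(0.012200, 0.281600) → end (x,ẋ)=(0.238856, 1.157812)
phase 2: p=0.3447, T=0.500, ωT=2.190750, cosh=4.526875, sinh=4.415042; start (x,ẋ)=(0.238856, 1.157812) → end (x,ẋ)=(1.032231, 3.193762)

1 0.3870 0.2389 1.1578
2 0.8870 1.0322 3.1938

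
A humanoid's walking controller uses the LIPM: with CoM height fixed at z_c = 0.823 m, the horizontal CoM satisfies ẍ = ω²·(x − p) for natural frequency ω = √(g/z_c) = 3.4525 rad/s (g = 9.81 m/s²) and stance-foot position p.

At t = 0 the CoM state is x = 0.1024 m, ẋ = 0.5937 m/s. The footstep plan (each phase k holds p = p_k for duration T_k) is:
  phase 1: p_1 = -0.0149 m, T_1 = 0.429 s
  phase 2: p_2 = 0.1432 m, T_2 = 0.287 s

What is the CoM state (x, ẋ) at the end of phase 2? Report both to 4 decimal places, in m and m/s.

x = 1.6119, ẋ = 5.2893

phase 1: p=-0.0149, T=0.429, ωT=1.481123, cosh=2.312631, sinh=2.085249; start (x,ẋ)=(0.102400, 0.593700) → end (x,ẋ)=(0.614956, 2.217489)
phase 2: p=0.1432, T=0.287, ωT=0.990868, cosh=1.532412, sinh=1.161158; start (x,ẋ)=(0.614956, 2.217489) → end (x,ẋ)=(1.611919, 5.289329)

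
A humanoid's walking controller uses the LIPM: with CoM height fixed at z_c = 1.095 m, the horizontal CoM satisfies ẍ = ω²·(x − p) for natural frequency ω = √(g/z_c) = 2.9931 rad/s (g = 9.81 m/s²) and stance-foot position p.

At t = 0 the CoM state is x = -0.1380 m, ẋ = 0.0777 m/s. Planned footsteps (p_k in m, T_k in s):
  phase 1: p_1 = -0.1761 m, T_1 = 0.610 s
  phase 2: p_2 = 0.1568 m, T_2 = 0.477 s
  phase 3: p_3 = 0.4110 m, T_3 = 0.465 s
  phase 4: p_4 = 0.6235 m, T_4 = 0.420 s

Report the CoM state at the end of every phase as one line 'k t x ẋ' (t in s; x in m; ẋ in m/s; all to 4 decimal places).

phase 1: p=-0.1761, T=0.610, ωT=1.825791, cosh=3.184397, sinh=3.023307; start (x,ẋ)=(-0.138000, 0.077700) → end (x,ẋ)=(0.023710, 0.592197)
phase 2: p=0.1568, T=0.477, ωT=1.427709, cosh=2.204497, sinh=1.964639; start (x,ẋ)=(0.023710, 0.592197) → end (x,ẋ)=(0.252114, 0.522877)
phase 3: p=0.4110, T=0.465, ωT=1.391792, cosh=2.135339, sinh=1.886710; start (x,ẋ)=(0.252114, 0.522877) → end (x,ẋ)=(0.401322, 0.219275)
phase 4: p=0.6235, T=0.420, ωT=1.257102, cosh=1.899848, sinh=1.615371; start (x,ẋ)=(0.401322, 0.219275) → end (x,ẋ)=(0.319738, -0.657633)

1 0.6100 0.0237 0.5922
2 1.0870 0.2521 0.5229
3 1.5520 0.4013 0.2193
4 1.9720 0.3197 -0.6576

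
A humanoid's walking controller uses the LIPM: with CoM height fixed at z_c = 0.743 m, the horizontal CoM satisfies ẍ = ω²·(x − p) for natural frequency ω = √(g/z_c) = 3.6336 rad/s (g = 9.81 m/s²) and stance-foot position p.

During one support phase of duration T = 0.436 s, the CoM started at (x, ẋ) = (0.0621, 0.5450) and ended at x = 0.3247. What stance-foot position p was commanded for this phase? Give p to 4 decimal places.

p = 0.1190

ωT = 3.6336·0.436 = 1.584250; cosh(ωT) = 2.540366, sinh(ωT) = 2.335265
x(T) = p + (x₀−p)·cosh(ωT) + (ẋ₀/ω)·sinh(ωT) ⇒ p·(1 − cosh) = x(T) − x₀·cosh − (ẋ₀/ω)·sinh
numerator   = 0.3247 − (0.0621)·2.540366 − (0.5450/3.6336)·2.335265 = -0.183321
denominator = 1 − 2.540366 = -1.540366
p = -0.183321 / -1.540366 = 0.1190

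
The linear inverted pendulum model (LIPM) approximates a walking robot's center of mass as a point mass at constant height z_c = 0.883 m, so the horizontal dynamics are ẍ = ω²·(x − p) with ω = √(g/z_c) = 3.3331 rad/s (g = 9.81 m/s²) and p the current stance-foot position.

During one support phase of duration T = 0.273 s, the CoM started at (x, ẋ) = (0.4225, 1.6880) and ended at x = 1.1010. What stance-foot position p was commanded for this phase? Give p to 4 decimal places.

ωT = 3.3331·0.273 = 0.909936; cosh(ωT) = 1.443357, sinh(ωT) = 1.040807
x(T) = p + (x₀−p)·cosh(ωT) + (ẋ₀/ω)·sinh(ωT) ⇒ p·(1 − cosh) = x(T) − x₀·cosh − (ẋ₀/ω)·sinh
numerator   = 1.1010 − (0.4225)·1.443357 − (1.6880/3.3331)·1.040807 = -0.035920
denominator = 1 − 1.443357 = -0.443357
p = -0.035920 / -0.443357 = 0.0810

p = 0.0810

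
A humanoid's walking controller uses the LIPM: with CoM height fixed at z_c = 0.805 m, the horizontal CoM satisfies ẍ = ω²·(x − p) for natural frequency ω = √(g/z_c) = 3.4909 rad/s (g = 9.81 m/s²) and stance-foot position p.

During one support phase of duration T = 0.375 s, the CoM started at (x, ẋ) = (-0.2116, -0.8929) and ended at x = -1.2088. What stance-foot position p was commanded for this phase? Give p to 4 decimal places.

ωT = 3.4909·0.375 = 1.309087; cosh(ωT) = 1.986430, sinh(ωT) = 1.716363
x(T) = p + (x₀−p)·cosh(ωT) + (ẋ₀/ω)·sinh(ωT) ⇒ p·(1 − cosh) = x(T) − x₀·cosh − (ẋ₀/ω)·sinh
numerator   = -1.2088 − (-0.2116)·1.986430 − (-0.8929/3.4909)·1.716363 = -0.349461
denominator = 1 − 1.986430 = -0.986430
p = -0.349461 / -0.986430 = 0.3543

p = 0.3543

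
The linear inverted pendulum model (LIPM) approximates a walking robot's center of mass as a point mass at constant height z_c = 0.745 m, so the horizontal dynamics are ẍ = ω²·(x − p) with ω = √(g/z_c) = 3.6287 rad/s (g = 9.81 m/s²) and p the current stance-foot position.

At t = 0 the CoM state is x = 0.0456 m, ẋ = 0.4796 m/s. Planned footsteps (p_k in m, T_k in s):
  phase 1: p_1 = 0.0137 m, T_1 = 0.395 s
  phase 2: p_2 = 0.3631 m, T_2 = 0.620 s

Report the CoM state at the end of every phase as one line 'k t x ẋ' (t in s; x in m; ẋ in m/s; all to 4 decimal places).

phase 1: p=0.0137, T=0.395, ωT=1.433337, cosh=2.215588, sinh=1.977076; start (x,ẋ)=(0.045600, 0.479600) → end (x,ẋ)=(0.345685, 1.291454)
phase 2: p=0.3631, T=0.620, ωT=2.249794, cosh=4.795601, sinh=4.690180; start (x,ẋ)=(0.345685, 1.291454) → end (x,ẋ)=(1.948817, 5.896899)

1 0.3950 0.3457 1.2915
2 1.0150 1.9488 5.8969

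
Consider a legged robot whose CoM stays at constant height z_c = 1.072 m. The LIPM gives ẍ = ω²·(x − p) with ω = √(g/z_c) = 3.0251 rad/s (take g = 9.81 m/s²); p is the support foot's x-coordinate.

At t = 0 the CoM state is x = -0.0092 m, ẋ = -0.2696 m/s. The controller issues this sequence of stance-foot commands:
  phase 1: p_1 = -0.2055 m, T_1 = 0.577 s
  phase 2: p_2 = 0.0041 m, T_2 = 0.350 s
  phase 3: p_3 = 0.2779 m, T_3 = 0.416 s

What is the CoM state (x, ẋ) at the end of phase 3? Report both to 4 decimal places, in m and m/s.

x = 1.8010, ẋ = 4.8906

phase 1: p=-0.2055, T=0.577, ωT=1.745483, cosh=2.951613, sinh=2.777053; start (x,ẋ)=(-0.009200, -0.269600) → end (x,ẋ)=(0.126408, 0.853334)
phase 2: p=0.0041, T=0.350, ωT=1.058785, cosh=1.614872, sinh=1.267995; start (x,ẋ)=(0.126408, 0.853334) → end (x,ẋ)=(0.559293, 1.847175)
phase 3: p=0.2779, T=0.416, ωT=1.258442, cosh=1.902014, sinh=1.617918; start (x,ẋ)=(0.559293, 1.847175) → end (x,ẋ)=(1.801041, 4.890595)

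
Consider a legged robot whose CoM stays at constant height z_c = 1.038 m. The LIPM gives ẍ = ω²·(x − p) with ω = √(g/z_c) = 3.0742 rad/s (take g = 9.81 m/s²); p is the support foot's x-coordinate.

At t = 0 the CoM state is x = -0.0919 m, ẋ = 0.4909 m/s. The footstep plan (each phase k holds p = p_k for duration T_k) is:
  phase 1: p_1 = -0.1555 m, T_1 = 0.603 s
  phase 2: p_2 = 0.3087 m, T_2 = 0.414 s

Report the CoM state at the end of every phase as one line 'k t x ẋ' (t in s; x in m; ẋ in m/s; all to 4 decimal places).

1 0.6030 0.5497 2.2141
2 1.0170 1.9575 5.4815

phase 1: p=-0.1555, T=0.603, ωT=1.853743, cosh=3.270158, sinh=3.113508; start (x,ẋ)=(-0.091900, 0.490900) → end (x,ẋ)=(0.549659, 2.214071)
phase 2: p=0.3087, T=0.414, ωT=1.272719, cosh=1.925308, sinh=1.645239; start (x,ẋ)=(0.549659, 2.214071) → end (x,ẋ)=(1.957539, 5.481489)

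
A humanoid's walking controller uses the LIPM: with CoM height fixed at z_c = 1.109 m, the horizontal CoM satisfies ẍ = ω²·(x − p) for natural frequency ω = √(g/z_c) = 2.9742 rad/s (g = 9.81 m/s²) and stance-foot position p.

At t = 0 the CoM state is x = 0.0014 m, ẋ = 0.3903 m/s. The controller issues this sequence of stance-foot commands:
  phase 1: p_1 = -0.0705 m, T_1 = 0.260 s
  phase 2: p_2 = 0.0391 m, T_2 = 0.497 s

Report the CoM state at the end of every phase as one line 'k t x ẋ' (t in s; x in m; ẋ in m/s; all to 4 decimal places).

1 0.2600 0.1359 0.6953
2 0.7570 0.7482 2.2020

phase 1: p=-0.0705, T=0.260, ωT=0.773292, cosh=1.314190, sinh=0.852698; start (x,ẋ)=(0.001400, 0.390300) → end (x,ẋ)=(0.135889, 0.695273)
phase 2: p=0.0391, T=0.497, ωT=1.478177, cosh=2.306500, sinh=2.078447; start (x,ẋ)=(0.135889, 0.695273) → end (x,ẋ)=(0.748218, 2.201968)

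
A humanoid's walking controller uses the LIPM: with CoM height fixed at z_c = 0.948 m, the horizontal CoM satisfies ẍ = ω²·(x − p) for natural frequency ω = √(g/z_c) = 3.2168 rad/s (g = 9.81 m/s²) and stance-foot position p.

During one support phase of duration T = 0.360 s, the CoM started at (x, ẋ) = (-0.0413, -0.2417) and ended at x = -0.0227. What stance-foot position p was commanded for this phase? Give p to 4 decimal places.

p = -0.2101

ωT = 3.2168·0.360 = 1.158048; cosh(ωT) = 1.748906, sinh(ωT) = 1.434807
x(T) = p + (x₀−p)·cosh(ωT) + (ẋ₀/ω)·sinh(ωT) ⇒ p·(1 − cosh) = x(T) − x₀·cosh − (ẋ₀/ω)·sinh
numerator   = -0.0227 − (-0.0413)·1.748906 − (-0.2417/3.2168)·1.434807 = 0.157337
denominator = 1 − 1.748906 = -0.748906
p = 0.157337 / -0.748906 = -0.2101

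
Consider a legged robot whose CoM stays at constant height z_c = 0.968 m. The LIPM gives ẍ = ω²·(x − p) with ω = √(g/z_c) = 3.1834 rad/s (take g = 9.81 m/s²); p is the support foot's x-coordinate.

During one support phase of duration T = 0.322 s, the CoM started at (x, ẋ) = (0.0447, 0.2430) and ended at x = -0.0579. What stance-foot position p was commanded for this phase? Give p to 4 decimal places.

p = 0.3855

ωT = 3.1834·0.322 = 1.025055; cosh(ωT) = 1.573013, sinh(ωT) = 1.214236
x(T) = p + (x₀−p)·cosh(ωT) + (ẋ₀/ω)·sinh(ωT) ⇒ p·(1 − cosh) = x(T) − x₀·cosh − (ẋ₀/ω)·sinh
numerator   = -0.0579 − (0.0447)·1.573013 − (0.2430/3.1834)·1.214236 = -0.220900
denominator = 1 − 1.573013 = -0.573013
p = -0.220900 / -0.573013 = 0.3855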